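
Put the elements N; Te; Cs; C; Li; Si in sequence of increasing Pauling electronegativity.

Li is in period 2, group 1; C is in period 2, group 14; N is in period 2, group 15; Si is in period 3, group 14; Te is in period 5, group 16; Cs is in period 6, group 1.
EN rises left→right (higher Z_eff, smaller atoms) and falls top→bottom (larger, more shielded atoms).
Neither a single period nor a single group — weigh both effects.
Li > Cs: Li sits above Cs in group 1, so the down-group effect alone puts Li higher.
Si > Li: the two effects oppose for this pair; the across-period effect wins (1.90 vs 0.98).
Te > Si: period and group pull opposite ways; the across-period shift dominates (2.10 vs 1.90).
C > Te: period and group pull opposite ways; the down-group shift dominates (2.55 vs 2.10).
N > C: both are in period 2; the period trend gives N the larger value.
Tabulated electronegativity (Pauling): Li 0.98, C 2.55, N 3.04, Si 1.90, Te 2.10, Cs 0.79.
So from lowest to highest: Cs < Li < Si < Te < C < N.

Cs, Li, Si, Te, C, N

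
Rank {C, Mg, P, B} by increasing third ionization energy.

P < B < C < Mg

The third ionization energy removes an electron from the +2 ion. For each element: C²⁺ still has 2 valence electrons; Mg²⁺ is the bare [Ne] core; P²⁺ still has 3 valence electrons; B²⁺ still has 1 valence electron.
Pulling an electron out of a noble-gas core costs far more than removing a remaining valence electron, so Mg sits at the high end of IE_3.
Valence configurations: C²⁺ [He]2s², P²⁺ [Ne]3s²3p¹, B²⁺ [He]2s¹.
The numbers (kJ/mol): C 4620, Mg 7733, P 2914, B 3660.
Overall IE_3 order: P < B < C < Mg.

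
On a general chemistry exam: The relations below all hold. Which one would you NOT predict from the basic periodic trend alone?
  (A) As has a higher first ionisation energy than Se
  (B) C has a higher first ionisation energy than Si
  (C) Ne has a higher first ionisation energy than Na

(A)

The general trend: first ionisation energy increases across a period and decreases down a group.
(A) As (period 4, group 15) vs Se (period 4, group 16): the stated order contradicts the simple trend.
(B) C (period 2, group 14) vs Si (period 3, group 14): the stated order agrees with the simple trend.
(C) Ne (period 2, group 18) vs Na (period 3, group 1): the stated order agrees with the simple trend.
The exception is (A): Se (4p⁴) ionizes more easily than half-filled As (4p³).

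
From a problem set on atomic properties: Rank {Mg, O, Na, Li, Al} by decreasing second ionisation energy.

Li, Na, O, Al, Mg

The second ionization energy removes an electron from the +1 ion. For each element: Mg⁺ still has 1 valence electron; O⁺ still has 5 valence electrons; Na⁺ is the bare [Ne] core; Li⁺ is the bare [He] core; Al⁺ still has 2 valence electrons.
Core electrons are held far more tightly than valence electrons, so Na and Li top the IE_2 order.
Valence configurations: Mg⁺ [Ne]3s¹, O⁺ [He]2s²2p³, Al⁺ [Ne]3s².
Approximate IE_2 values (kJ/mol): Mg 1451, O 3388, Na 4562, Li 7298, Al 1817.
Overall IE_2 order: Mg < Al < O < Na < Li.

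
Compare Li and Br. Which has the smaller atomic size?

Br

Li is in period 2, group 1; Br is in period 4, group 17.
Radius decreases left→right (rising Z_eff, same n) and increases top→bottom (higher n).
Here both period and group differ, so the two effects have to be weighed against each other.
Li > Br: period and group pull opposite ways; the across-period shift dominates (133 vs 114 pm).
Approximate values (pm): Li 133, Br 114.
So Br has the smaller atomic size (Br < Li).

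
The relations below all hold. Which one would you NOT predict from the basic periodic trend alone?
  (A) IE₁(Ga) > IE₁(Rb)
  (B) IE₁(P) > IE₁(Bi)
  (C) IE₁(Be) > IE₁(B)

(C)

The general trend: IE₁ increases across a period and decreases down a group.
(A) Ga (period 4, group 13) vs Rb (period 5, group 1): the stated order agrees with the simple trend.
(B) P (period 3, group 15) vs Bi (period 6, group 15): the stated order agrees with the simple trend.
(C) Be (period 2, group 2) vs B (period 2, group 13): the stated order contradicts the simple trend.
The exception is (C): removing B's lone 2p electron is easier than breaking Be's filled 2s².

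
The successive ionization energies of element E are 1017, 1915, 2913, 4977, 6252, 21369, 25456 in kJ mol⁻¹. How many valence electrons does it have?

5

Look for the largest jump between consecutive ionization energies: IE6/IE5 ≈ 3.4, far larger than any earlier ratio.
That jump marks the point where a core electron is being removed. So the atom has 5 valence electrons.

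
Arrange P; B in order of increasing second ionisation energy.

Consider each +1 ion: P⁺ still has 4 valence electrons; B⁺ still has 2 valence electrons.
All are still removing valence electrons, so compare the +1 ions as you would atoms: IE_2 generally rises across a period (higher Z_eff) and falls down a group (larger shell), subject to the usual subshell exceptions.
Valence configurations: P⁺ [Ne]3s²3p², B⁺ [He]2s².
Approximate IE_2 values (kJ/mol): P 1907, B 2427.
Overall IE_2 order: P < B.

P < B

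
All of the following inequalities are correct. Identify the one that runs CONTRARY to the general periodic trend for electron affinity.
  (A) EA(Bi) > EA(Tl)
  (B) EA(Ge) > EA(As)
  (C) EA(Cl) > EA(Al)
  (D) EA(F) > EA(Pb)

The general trend: electron affinity increases across a period and decreases down a group.
(A) Bi (period 6, group 15) vs Tl (period 6, group 13): the stated order agrees with the simple trend.
(B) Ge (period 4, group 14) vs As (period 4, group 15): the stated order contradicts the simple trend.
(C) Cl (period 3, group 17) vs Al (period 3, group 13): the stated order agrees with the simple trend.
(D) F (period 2, group 17) vs Pb (period 6, group 14): the stated order agrees with the simple trend.
The exception is (B): adding an electron to As's half-filled 4p³ is unfavourable, so Ge (4p²) has the more exothermic EA.

(B)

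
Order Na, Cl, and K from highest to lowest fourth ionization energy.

After 3 electrons have been removed, what remains? Na³⁺ is already 2 electrons into the core; Cl³⁺ still has 4 valence electrons; K³⁺ is already 2 electrons into the core.
Breaking into a closed-shell core is much more expensive than removing a leftover valence electron — K and Na have the largest IE_4 here.
The numbers (kJ/mol): Na 9543, Cl 5159, K 5877.
Overall IE_4 order: Cl < K < Na.

Na > K > Cl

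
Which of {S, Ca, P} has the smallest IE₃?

After 2 electrons have been removed, what remains? S²⁺ still has 4 valence electrons; Ca²⁺ is the bare [Ar] core; P²⁺ still has 3 valence electrons.
Breaking into a closed-shell core is much more expensive than removing a leftover valence electron — Ca has the largest IE_3 here.
Valence configurations: S²⁺ [Ne]3s²3p², P²⁺ [Ne]3s²3p¹.
The numbers (kJ/mol): S 3357, Ca 4912, P 2914.
So the third ionization energies run P < S < Ca.

P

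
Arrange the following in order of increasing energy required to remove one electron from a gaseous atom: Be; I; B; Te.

Across a period the outer electron is held more tightly (higher IE₁); down a group it sits in a higher shell, more shielded, and comes off more easily.
These span different periods and groups, so the two trends combine.
Te > B: period and group pull opposite ways; the across-period shift dominates (869 vs 801 kJ/mol).
Be > Te: the two effects oppose for this pair; the down-group effect wins (900 vs 869 kJ/mol).
I > Be: the two effects oppose for this pair; the across-period effect wins (1008 vs 900 kJ/mol).
Note the exception: Be has a higher first ionization energy than B, contrary to the simple trend — removing B's lone 2p electron is easier than breaking Be's filled 2s².
For reference (kJ/mol): Be 900, B 801, Te 869, I 1008.
So from lowest to highest: B < Te < Be < I.

B, Te, Be, I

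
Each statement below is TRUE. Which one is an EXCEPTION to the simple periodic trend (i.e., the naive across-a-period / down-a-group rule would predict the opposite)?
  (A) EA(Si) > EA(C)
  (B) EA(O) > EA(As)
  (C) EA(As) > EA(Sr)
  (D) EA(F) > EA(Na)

The general trend: electron affinity increases across a period and decreases down a group.
(A) Si (period 3, group 14) vs C (period 2, group 14): the stated order contradicts the simple trend.
(B) O (period 2, group 16) vs As (period 4, group 15): the stated order agrees with the simple trend.
(C) As (period 4, group 15) vs Sr (period 5, group 2): the stated order agrees with the simple trend.
(D) F (period 2, group 17) vs Na (period 3, group 1): the stated order agrees with the simple trend.
The exception is (A): Si's larger, more diffuse 3p orbitals accept an added electron slightly more readily than C's compact 2p.

(A)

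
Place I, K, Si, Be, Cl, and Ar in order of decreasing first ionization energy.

Be is in period 2, group 2; Si is in period 3, group 14; Cl is in period 3, group 17; Ar is in period 3, group 18; K is in period 4, group 1; I is in period 5, group 17.
IE₁ increases left→right with effective nuclear charge and decreases top→bottom as the valence shell moves farther out.
Here both period and group differ, so the two effects have to be weighed against each other.
Si > K: both effects reinforce here, so Si is clearly the higher of the two.
Be > Si: period and group pull opposite ways; the down-group shift dominates (900 vs 786 kJ/mol).
I > Be: period and group pull opposite ways; the across-period shift dominates (1008 vs 900 kJ/mol).
Cl > I: Cl sits above I in group 17, so the down-group effect alone puts Cl higher.
Ar > Cl: Ar lies to the right of Cl in period 3, so the across-period effect alone puts Ar higher.
Tabulated first ionization energy (kJ/mol): Be 900, Si 786, Cl 1251, Ar 1521, K 419, I 1008.
So from highest to lowest: Ar > Cl > I > Be > Si > K.

Ar > Cl > I > Be > Si > K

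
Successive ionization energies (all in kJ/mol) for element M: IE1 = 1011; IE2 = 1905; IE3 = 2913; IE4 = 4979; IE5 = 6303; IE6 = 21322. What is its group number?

Group 15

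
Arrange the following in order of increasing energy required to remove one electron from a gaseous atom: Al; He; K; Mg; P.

K, Al, Mg, P, He

He is in period 1, group 18; Mg is in period 3, group 2; Al is in period 3, group 13; P is in period 3, group 15; K is in period 4, group 1.
First ionization energy rises across a period (greater Z_eff holds electrons more tightly) and falls down a group (valence electrons are farther from the nucleus).
Neither a single period nor a single group — weigh both effects.
Al > K: relative to K, both the across-period and down-group shifts push Al's first ionization energy up.
Mg > Al: this pair runs against the simple trend — see the exception note.
P > Mg: P lies to the right of Mg in period 3, so the across-period effect alone puts P higher.
He > P: relative to P, both the across-period and down-group shifts push He's first ionization energy up.
Note the exception: Mg has a higher first ionization energy than Al, contrary to the simple trend — Al's single 3p electron is easier to remove than one from Mg's filled 3s².
For reference (kJ/mol): He 2372, Mg 738, Al 578, P 1012, K 419.
So from lowest to highest: K < Al < Mg < P < He.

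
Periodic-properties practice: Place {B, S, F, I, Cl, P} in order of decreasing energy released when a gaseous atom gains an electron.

B is in period 2, group 13; F is in period 2, group 17; P is in period 3, group 15; S is in period 3, group 16; Cl is in period 3, group 17; I is in period 5, group 17.
EA tends to increase across a period and decrease down a group, though the pattern is less regular than for IE or radius.
These span different periods and groups, so the two trends combine.
P > B: period and group pull opposite ways; the across-period shift dominates (72 vs 27 kJ/mol).
S > P: both are in period 3; the period trend gives S the larger value.
I > S: the two effects oppose for this pair; the across-period effect wins (295 vs 200 kJ/mol).
F > I: F sits above I in group 17, so the down-group effect alone puts F higher.
Cl > F: this pair runs against the simple trend — see the exception note.
Note the exception: Cl has a higher electron affinity than F, contrary to the simple trend — F's small 2p subshell makes the incoming electron feel strong e⁻–e⁻ repulsion, so Cl actually releases more energy on gaining an electron.
Tabulated electron affinity (kJ/mol): B 27, F 328, P 72, S 200, Cl 349, I 295.
So from highest to lowest: Cl > F > I > S > P > B.

Cl > F > I > S > P > B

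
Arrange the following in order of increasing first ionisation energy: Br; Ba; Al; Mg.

Ba, Al, Mg, Br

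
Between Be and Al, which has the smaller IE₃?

Al

After 2 electrons have been removed, what remains? Be²⁺ is the bare [He] core; Al²⁺ still has 1 valence electron.
Pulling an electron out of a noble-gas core costs far more than removing a remaining valence electron, so Be sits at the high end of IE_3.
Approximate IE_3 values (kJ/mol): Be 14849, Al 2745.
Putting it together, IE_3: Al < Be.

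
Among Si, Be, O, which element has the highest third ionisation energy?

Be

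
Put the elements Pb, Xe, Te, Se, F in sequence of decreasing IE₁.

F > Xe > Se > Te > Pb

F is in period 2, group 17; Se is in period 4, group 16; Te is in period 5, group 16; Xe is in period 5, group 18; Pb is in period 6, group 14.
First ionization energy rises across a period (greater Z_eff holds electrons more tightly) and falls down a group (valence electrons are farther from the nucleus).
These span different periods and groups, so the two trends combine.
Te > Pb: both effects reinforce here, so Te is clearly the higher of the two.
Se > Te: they share group 16; the group trend gives Se the larger value.
Xe > Se: period and group pull opposite ways; the across-period shift dominates (1170 vs 941 kJ/mol).
F > Xe: the two effects oppose for this pair; the down-group effect wins (1681 vs 1170 kJ/mol).
Tabulated first ionization energy (kJ/mol): F 1681, Se 941, Te 869, Xe 1170, Pb 716.
So from highest to lowest: F > Xe > Se > Te > Pb.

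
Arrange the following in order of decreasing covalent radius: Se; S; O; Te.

Atomic radius shrinks across a period as nuclear charge pulls the same shell inward, and grows down a group as new shells are added.
All are in group 16, so atomic radius increases down the group.
So from largest to smallest: Te > Se > S > O.

Te > Se > S > O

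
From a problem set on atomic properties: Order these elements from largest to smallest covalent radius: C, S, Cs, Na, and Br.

Cs > Na > Br > S > C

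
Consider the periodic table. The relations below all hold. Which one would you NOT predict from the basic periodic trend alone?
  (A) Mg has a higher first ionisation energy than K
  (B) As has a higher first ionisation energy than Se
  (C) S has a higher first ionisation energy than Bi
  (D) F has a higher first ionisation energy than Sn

The general trend: first ionisation energy increases across a period and decreases down a group.
(A) Mg (period 3, group 2) vs K (period 4, group 1): the stated order agrees with the simple trend.
(B) As (period 4, group 15) vs Se (period 4, group 16): the stated order contradicts the simple trend.
(C) S (period 3, group 16) vs Bi (period 6, group 15): the stated order agrees with the simple trend.
(D) F (period 2, group 17) vs Sn (period 5, group 14): the stated order agrees with the simple trend.
The exception is (B): Se (4p⁴) ionizes more easily than half-filled As (4p³).

(B)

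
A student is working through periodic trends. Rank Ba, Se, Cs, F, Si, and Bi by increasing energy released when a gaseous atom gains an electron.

Ba, Cs, Bi, Si, Se, F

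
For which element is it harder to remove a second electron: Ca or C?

IE_2 is the cost of taking one more electron from the +1 cation: Ca⁺ still has 1 valence electron; C⁺ still has 3 valence electrons.
All are still removing valence electrons, so compare the +1 ions as you would atoms: IE_2 generally rises across a period (higher Z_eff) and falls down a group (larger shell), subject to the usual subshell exceptions.
Valence configurations: Ca⁺ [Ar]4s¹, C⁺ [He]2s²2p¹.
The numbers (kJ/mol): Ca 1145, C 2353.
Hence IE_2: Ca < C.

C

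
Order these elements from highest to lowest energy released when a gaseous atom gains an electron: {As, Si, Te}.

Te, Si, As

Si is in period 3, group 14; As is in period 4, group 15; Te is in period 5, group 16.
Atoms with high Z_eff and room in the valence shell (especially the halogens) have the most exothermic electron affinities.
A diagonal step moves right (one effect) and down (the opposite effect) at once.
Si > As: the two effects oppose for this pair; the down-group effect wins (134 vs 78 kJ/mol).
Te > Si: the two effects oppose for this pair; the across-period effect wins (190 vs 134 kJ/mol).
For reference (kJ/mol): Si 134, As 78, Te 190.
So from highest to lowest: Te > Si > As.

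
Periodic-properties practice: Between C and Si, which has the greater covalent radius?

C is in period 2, group 14; Si is in period 3, group 14.
Moving right in a period, electrons are added to the same shell under a stronger nuclear pull, so atoms get smaller; moving down, a new shell is opened and atoms get larger.
All are in group 14, so atomic radius increases down the group.
So Si has the greater covalent radius (Si > C).

Si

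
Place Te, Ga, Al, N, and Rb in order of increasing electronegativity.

N is in period 2, group 15; Al is in period 3, group 13; Ga is in period 4, group 13; Rb is in period 5, group 1; Te is in period 5, group 16.
Atoms toward the upper right of the periodic table pull bonding electrons most strongly.
These span different periods and groups, so the two trends combine.
Al > Rb: both effects reinforce here, so Al is clearly the higher of the two.
Ga > Al: this pair runs against the simple trend — see the exception note.
Te > Ga: the two effects oppose for this pair; the across-period effect wins (2.10 vs 1.81).
N > Te: period and group pull opposite ways; the down-group shift dominates (3.04 vs 2.10).
Note the exception: Ga has a higher electronegativity than Al, contrary to the simple trend — poor shielding by filled d (and f) subshells raises the heavier element's effective nuclear charge more than the simple down-group trend predicts.
For reference (Pauling): N 3.04, Al 1.61, Ga 1.81, Rb 0.82, Te 2.10.
So from lowest to highest: Rb < Al < Ga < Te < N.

Rb, Al, Ga, Te, N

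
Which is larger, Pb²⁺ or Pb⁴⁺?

Pb²⁺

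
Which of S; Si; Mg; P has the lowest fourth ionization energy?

Si

IE_4 is the cost of taking one more electron from the +3 cation: S³⁺ still has 3 valence electrons; Si³⁺ still has 1 valence electron; Mg³⁺ is already 1 electron into the core; P³⁺ still has 2 valence electrons.
Breaking into a closed-shell core is much more expensive than removing a leftover valence electron — Mg has the largest IE_4 here.
Valence configurations: S³⁺ [Ne]3s²3p¹, Si³⁺ [Ne]3s¹, P³⁺ [Ne]3s².
S³⁺ loses a lone 3p electron whereas P³⁺ must break into a filled 3s² pair, so IE_4(P) > IE_4(S) even though S has the higher nuclear charge.
Approximate IE_4 values (kJ/mol): S 4556, Si 4356, Mg 10543, P 4964.
Hence IE_4: Si < S < P < Mg.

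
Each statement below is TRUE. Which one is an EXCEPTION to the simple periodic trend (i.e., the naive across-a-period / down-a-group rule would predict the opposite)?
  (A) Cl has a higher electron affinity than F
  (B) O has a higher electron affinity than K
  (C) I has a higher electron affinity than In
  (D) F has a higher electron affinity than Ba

The general trend: electron affinity increases across a period and decreases down a group.
(A) Cl (period 3, group 17) vs F (period 2, group 17): the stated order contradicts the simple trend.
(B) O (period 2, group 16) vs K (period 4, group 1): the stated order agrees with the simple trend.
(C) I (period 5, group 17) vs In (period 5, group 13): the stated order agrees with the simple trend.
(D) F (period 2, group 17) vs Ba (period 6, group 2): the stated order agrees with the simple trend.
The exception is (A): F's small 2p subshell makes the incoming electron feel strong e⁻–e⁻ repulsion, so Cl actually releases more energy on gaining an electron.

(A)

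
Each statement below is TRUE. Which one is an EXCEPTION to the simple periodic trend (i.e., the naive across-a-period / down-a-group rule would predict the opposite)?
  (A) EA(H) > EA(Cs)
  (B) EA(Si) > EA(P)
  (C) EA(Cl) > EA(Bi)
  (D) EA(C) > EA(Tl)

The general trend: electron affinity increases across a period and decreases down a group.
(A) H (period 1, group 1) vs Cs (period 6, group 1): the stated order agrees with the simple trend.
(B) Si (period 3, group 14) vs P (period 3, group 15): the stated order contradicts the simple trend.
(C) Cl (period 3, group 17) vs Bi (period 6, group 15): the stated order agrees with the simple trend.
(D) C (period 2, group 14) vs Tl (period 6, group 13): the stated order agrees with the simple trend.
The exception is (B): adding an electron to P's half-filled 3p³ is unfavourable, so Si (3p²) has the more exothermic EA.

(B)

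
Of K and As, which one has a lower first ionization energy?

K is in period 4, group 1; As is in period 4, group 15.
First ionization energy rises across a period (greater Z_eff holds electrons more tightly) and falls down a group (valence electrons are farther from the nucleus).
All lie in period 4, so first ionization energy increases left to right.
So K has the lower first ionization energy (K < As).

K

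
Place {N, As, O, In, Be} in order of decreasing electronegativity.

O > N > As > In > Be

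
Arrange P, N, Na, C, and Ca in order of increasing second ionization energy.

Ca < P < C < N < Na

The second ionization energy removes an electron from the +1 ion. For each element: P⁺ still has 4 valence electrons; N⁺ still has 4 valence electrons; Na⁺ is the bare [Ne] core; C⁺ still has 3 valence electrons; Ca⁺ still has 1 valence electron.
Core electrons are held far more tightly than valence electrons, so Na tops the IE_2 order.
Valence configurations: P⁺ [Ne]3s²3p², N⁺ [He]2s²2p², C⁺ [He]2s²2p¹, Ca⁺ [Ar]4s¹.
Approximate IE_2 values (kJ/mol): P 1907, N 2856, Na 4562, C 2353, Ca 1145.
Hence IE_2: Ca < P < C < N < Na.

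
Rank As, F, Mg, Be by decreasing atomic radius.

Be is in period 2, group 2; F is in period 2, group 17; Mg is in period 3, group 2; As is in period 4, group 15.
Moving right in a period, electrons are added to the same shell under a stronger nuclear pull, so atoms get smaller; moving down, a new shell is opened and atoms get larger.
Neither a single period nor a single group — weigh both effects.
Be > F: both are in period 2; the period trend gives Be the larger value.
As > Be: the two effects oppose for this pair; the down-group effect wins (121 vs 102 pm).
Mg > As: period and group pull opposite ways; the across-period shift dominates (139 vs 121 pm).
Tabulated atomic radius (pm): Be 102, F 64, Mg 139, As 121.
So from largest to smallest: Mg > As > Be > F.

Mg > As > Be > F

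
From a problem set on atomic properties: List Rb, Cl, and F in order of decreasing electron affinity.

F is in period 2, group 17; Cl is in period 3, group 17; Rb is in period 5, group 1.
Adding an electron releases more energy for atoms nearer the top right (short of the noble gases).
Here both period and group differ, so the two effects have to be weighed against each other.
F > Rb: relative to Rb, both the across-period and down-group shifts push F's electron affinity up.
Cl > F: this pair runs against the simple trend — see the exception note.
Note the exception: Cl has a higher electron affinity than F, contrary to the simple trend — F's small 2p subshell makes the incoming electron feel strong e⁻–e⁻ repulsion, so Cl actually releases more energy on gaining an electron.
For reference (kJ/mol): F 328, Cl 349, Rb 47.
So from highest to lowest: Cl > F > Rb.

Cl > F > Rb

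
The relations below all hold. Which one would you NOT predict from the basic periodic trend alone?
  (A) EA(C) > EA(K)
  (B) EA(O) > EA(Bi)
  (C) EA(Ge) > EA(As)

(C)

The general trend: electron affinity increases across a period and decreases down a group.
(A) C (period 2, group 14) vs K (period 4, group 1): the stated order agrees with the simple trend.
(B) O (period 2, group 16) vs Bi (period 6, group 15): the stated order agrees with the simple trend.
(C) Ge (period 4, group 14) vs As (period 4, group 15): the stated order contradicts the simple trend.
The exception is (C): adding an electron to As's half-filled 4p³ is unfavourable, so Ge (4p²) has the more exothermic EA.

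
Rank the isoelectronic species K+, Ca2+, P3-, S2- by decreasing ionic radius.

P3- > S2- > K+ > Ca2+

All of these have 18 electrons, so size is governed by nuclear charge alone: the more protons, the stronger the pull on the same electron cloud, and the smaller the ion.
Nuclear charges: Ca2+ (Z=20), K+ (Z=19), S2- (Z=16), P3- (Z=15).
Largest to smallest: P3- > S2- > K+ > Ca2+.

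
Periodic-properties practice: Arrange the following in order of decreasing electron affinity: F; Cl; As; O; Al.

O is in period 2, group 16; F is in period 2, group 17; Al is in period 3, group 13; Cl is in period 3, group 17; As is in period 4, group 15.
EA tends to increase across a period and decrease down a group, though the pattern is less regular than for IE or radius.
Neither a single period nor a single group — weigh both effects.
As > Al: period and group pull opposite ways; the across-period shift dominates (78 vs 42 kJ/mol).
O > As: relative to As, both the across-period and down-group shifts push O's electron affinity up.
F > O: both are in period 2; the period trend gives F the larger value.
Cl > F: this pair runs against the simple trend — see the exception note.
Note the exception: Cl has a higher electron affinity than F, contrary to the simple trend — F's small 2p subshell makes the incoming electron feel strong e⁻–e⁻ repulsion, so Cl actually releases more energy on gaining an electron.
For reference (kJ/mol): O 141, F 328, Al 42, Cl 349, As 78.
So from highest to lowest: Cl > F > O > As > Al.

Cl > F > O > As > Al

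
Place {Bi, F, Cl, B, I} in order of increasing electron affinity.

B, Bi, I, F, Cl

B is in period 2, group 13; F is in period 2, group 17; Cl is in period 3, group 17; I is in period 5, group 17; Bi is in period 6, group 15.
Adding an electron releases more energy for atoms nearer the top right (short of the noble gases).
Neither a single period nor a single group — weigh both effects.
Bi > B: the two effects oppose for this pair; the across-period effect wins (91 vs 27 kJ/mol).
I > Bi: both effects reinforce here, so I is clearly the higher of the two.
F > I: they share group 17; the group trend gives F the larger value.
Cl > F: this pair runs against the simple trend — see the exception note.
Note the exception: Cl has a higher electron affinity than F, contrary to the simple trend — F's small 2p subshell makes the incoming electron feel strong e⁻–e⁻ repulsion, so Cl actually releases more energy on gaining an electron.
Tabulated electron affinity (kJ/mol): B 27, F 328, Cl 349, I 295, Bi 91.
So from lowest to highest: B < Bi < I < F < Cl.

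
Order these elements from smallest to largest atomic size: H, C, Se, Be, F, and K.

H is in period 1, group 1; Be is in period 2, group 2; C is in period 2, group 14; F is in period 2, group 17; K is in period 4, group 1; Se is in period 4, group 16.
Atomic radius shrinks across a period as nuclear charge pulls the same shell inward, and grows down a group as new shells are added.
Neither a single period nor a single group — weigh both effects.
F > H: period and group pull opposite ways; the down-group shift dominates (64 vs 32 pm).
C > F: both are in period 2; the period trend gives C the larger value.
Be > C: Be lies to the left of C in period 2, so the across-period effect alone puts Be larger.
Se > Be: period and group pull opposite ways; the down-group shift dominates (116 vs 102 pm).
K > Se: both are in period 4; the period trend gives K the larger value.
Tabulated atomic radius (pm): H 32, Be 102, C 75, F 64, K 196, Se 116.
So from smallest to largest: H < F < C < Be < Se < K.

H < F < C < Be < Se < K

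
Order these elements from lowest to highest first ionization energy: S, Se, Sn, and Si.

Si is in period 3, group 14; S is in period 3, group 16; Se is in period 4, group 16; Sn is in period 5, group 14.
Removing the outermost electron gets harder across a period and easier down a group.
These span different periods and groups, so the two trends combine.
Si > Sn: they share group 14; the group trend gives Si the larger value.
Se > Si: the two effects oppose for this pair; the across-period effect wins (941 vs 786 kJ/mol).
S > Se: S sits above Se in group 16, so the down-group effect alone puts S higher.
Approximate values (kJ/mol): Si 786, S 1000, Se 941, Sn 709.
So from lowest to highest: Sn < Si < Se < S.

Sn, Si, Se, S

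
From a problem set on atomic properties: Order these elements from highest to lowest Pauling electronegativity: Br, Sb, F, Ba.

F is in period 2, group 17; Br is in period 4, group 17; Sb is in period 5, group 15; Ba is in period 6, group 2.
Atoms toward the upper right of the periodic table pull bonding electrons most strongly.
Here both period and group differ, so the two effects have to be weighed against each other.
Sb > Ba: relative to Ba, both the across-period and down-group shifts push Sb's electronegativity up.
Br > Sb: both effects reinforce here, so Br is clearly the higher of the two.
F > Br: they share group 17; the group trend gives F the larger value.
Approximate values (Pauling): F 3.98, Br 2.96, Sb 2.05, Ba 0.89.
So from highest to lowest: F > Br > Sb > Ba.

F > Br > Sb > Ba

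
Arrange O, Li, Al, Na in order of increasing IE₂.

Al, O, Na, Li

After 1 electron has been removed, what remains? O⁺ still has 5 valence electrons; Li⁺ is the bare [He] core; Al⁺ still has 2 valence electrons; Na⁺ is the bare [Ne] core.
Core electrons are held far more tightly than valence electrons, so Na and Li top the IE_2 order.
Valence configurations: O⁺ [He]2s²2p³, Al⁺ [Ne]3s².
The numbers (kJ/mol): O 3388, Li 7298, Al 1817, Na 4562.
Overall IE_2 order: Al < O < Na < Li.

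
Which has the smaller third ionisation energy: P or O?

P

IE_3 is the cost of taking one more electron from the +2 cation: P²⁺ still has 3 valence electrons; O²⁺ still has 4 valence electrons.
All are still removing valence electrons, so compare the +2 ions as you would atoms: IE_3 generally rises across a period (higher Z_eff) and falls down a group (larger shell), subject to the usual subshell exceptions.
Valence configurations: P²⁺ [Ne]3s²3p¹, O²⁺ [He]2s²2p².
Tabulated IE_3 (kJ/mol): P 2914, O 5300.
So the third ionization energies run P < O.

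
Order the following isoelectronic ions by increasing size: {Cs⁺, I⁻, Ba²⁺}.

Ba²⁺ < Cs⁺ < I⁻

All of these have 54 electrons, so size is governed by nuclear charge alone: the more protons, the stronger the pull on the same electron cloud, and the smaller the ion.
Nuclear charges: Ba²⁺ (Z=56), Cs⁺ (Z=55), I⁻ (Z=53).
Smallest to largest: Ba²⁺ < Cs⁺ < I⁻.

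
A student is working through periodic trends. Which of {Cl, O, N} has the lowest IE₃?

Cl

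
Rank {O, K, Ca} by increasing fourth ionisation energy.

K, Ca, O

After 3 electrons have been removed, what remains? O³⁺ still has 3 valence electrons; K³⁺ is already 2 electrons into the core; Ca³⁺ is already 1 electron into the core.
Usually core removal costs more than valence removal, but here the competition is close: a tightly held n=2 valence electron can cost more to remove than an n=3 core electron, so the actual values have to decide it.
Approximate IE_4 values (kJ/mol): O 7469, K 5877, Ca 6491.
Putting it together, IE_4: K < Ca < O.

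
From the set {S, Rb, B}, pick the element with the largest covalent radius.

Rb

B is in period 2, group 13; S is in period 3, group 16; Rb is in period 5, group 1.
Moving right in a period, electrons are added to the same shell under a stronger nuclear pull, so atoms get smaller; moving down, a new shell is opened and atoms get larger.
These span different periods and groups, so the two trends combine.
S > B: period and group pull opposite ways; the down-group shift dominates (103 vs 85 pm).
Rb > S: relative to S, both the across-period and down-group shifts push Rb's atomic radius up.
For reference (pm): B 85, S 103, Rb 210.
The largest covalent radius among these belongs to Rb.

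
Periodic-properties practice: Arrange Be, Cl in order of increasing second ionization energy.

The second ionization energy removes an electron from the +1 ion. For each element: Be⁺ still has 1 valence electron; Cl⁺ still has 6 valence electrons.
All are still removing valence electrons, so compare the +1 ions as you would atoms: IE_2 generally rises across a period (higher Z_eff) and falls down a group (larger shell), subject to the usual subshell exceptions.
Valence configurations: Be⁺ [He]2s¹, Cl⁺ [Ne]3s²3p⁴.
Tabulated IE_2 (kJ/mol): Be 1757, Cl 2298.
Putting it together, IE_2: Be < Cl.

Be < Cl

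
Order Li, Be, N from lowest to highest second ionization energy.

IE_2 is the cost of taking one more electron from the +1 cation: Li⁺ is the bare [He] core; Be⁺ still has 1 valence electron; N⁺ still has 4 valence electrons.
Core electrons are held far more tightly than valence electrons, so Li tops the IE_2 order.
Valence configurations: Be⁺ [He]2s¹, N⁺ [He]2s²2p².
Approximate IE_2 values (kJ/mol): Li 7298, Be 1757, N 2856.
So the second ionization energies run Be < N < Li.

Be, N, Li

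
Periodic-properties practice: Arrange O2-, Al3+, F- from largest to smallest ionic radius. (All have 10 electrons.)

O2- > F- > Al3+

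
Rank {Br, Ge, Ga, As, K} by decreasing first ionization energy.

Br > As > Ge > Ga > K

First ionization energy rises across a period (greater Z_eff holds electrons more tightly) and falls down a group (valence electrons are farther from the nucleus).
All lie in period 4, so first ionization energy increases left to right.
So from highest to lowest: Br > As > Ge > Ga > K.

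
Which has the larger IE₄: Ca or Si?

Ca

Consider each +3 ion: Ca³⁺ is already 1 electron into the core; Si³⁺ still has 1 valence electron.
Core electrons are held far more tightly than valence electrons, so Ca tops the IE_4 order.
Approximate IE_4 values (kJ/mol): Ca 6491, Si 4356.
Hence IE_4: Si < Ca.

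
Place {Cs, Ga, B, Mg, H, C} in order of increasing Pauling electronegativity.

Cs, Mg, Ga, B, H, C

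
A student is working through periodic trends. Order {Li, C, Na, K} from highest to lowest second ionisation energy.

Li, Na, K, C

The second ionization energy removes an electron from the +1 ion. For each element: Li⁺ is the bare [He] core; C⁺ still has 3 valence electrons; Na⁺ is the bare [Ne] core; K⁺ is the bare [Ar] core.
Pulling an electron out of a noble-gas core costs far more than removing a remaining valence electron, so K, Na and Li sit at the high end of IE_2.
Tabulated IE_2 (kJ/mol): Li 7298, C 2353, Na 4562, K 3052.
Overall IE_2 order: C < K < Na < Li.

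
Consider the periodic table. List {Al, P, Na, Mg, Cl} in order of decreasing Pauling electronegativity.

Na is in period 3, group 1; Mg is in period 3, group 2; Al is in period 3, group 13; P is in period 3, group 15; Cl is in period 3, group 17.
Atoms toward the upper right of the periodic table pull bonding electrons most strongly.
All lie in period 3, so electronegativity increases left to right.
So from highest to lowest: Cl > P > Al > Mg > Na.

Cl, P, Al, Mg, Na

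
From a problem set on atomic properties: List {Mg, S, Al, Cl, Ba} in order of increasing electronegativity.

Ba < Mg < Al < S < Cl

Smaller atoms with higher effective nuclear charge are more electronegative.
Neither a single period nor a single group — weigh both effects.
Mg > Ba: they share group 2; the group trend gives Mg the larger value.
Al > Mg: both are in period 3; the period trend gives Al the larger value.
S > Al: S lies to the right of Al in period 3, so the across-period effect alone puts S higher.
Cl > S: both are in period 3; the period trend gives Cl the larger value.
Tabulated electronegativity (Pauling): Mg 1.31, Al 1.61, S 2.58, Cl 3.16, Ba 0.89.
So from lowest to highest: Ba < Mg < Al < S < Cl.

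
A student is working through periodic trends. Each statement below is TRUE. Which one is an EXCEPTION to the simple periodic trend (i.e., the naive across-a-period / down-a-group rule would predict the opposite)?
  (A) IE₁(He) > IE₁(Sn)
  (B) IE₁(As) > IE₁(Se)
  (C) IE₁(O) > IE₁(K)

The general trend: first ionization energy increases across a period and decreases down a group.
(A) He (period 1, group 18) vs Sn (period 5, group 14): the stated order agrees with the simple trend.
(B) As (period 4, group 15) vs Se (period 4, group 16): the stated order contradicts the simple trend.
(C) O (period 2, group 16) vs K (period 4, group 1): the stated order agrees with the simple trend.
The exception is (B): Se (4p⁴) ionizes more easily than half-filled As (4p³).

(B)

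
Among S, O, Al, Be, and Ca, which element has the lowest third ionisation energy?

Al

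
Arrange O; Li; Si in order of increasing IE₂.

IE_2 is the cost of taking one more electron from the +1 cation: O⁺ still has 5 valence electrons; Li⁺ is the bare [He] core; Si⁺ still has 3 valence electrons.
Core electrons are held far more tightly than valence electrons, so Li tops the IE_2 order.
Valence configurations: O⁺ [He]2s²2p³, Si⁺ [Ne]3s²3p¹.
Tabulated IE_2 (kJ/mol): O 3388, Li 7298, Si 1577.
Overall IE_2 order: Si < O < Li.

Si < O < Li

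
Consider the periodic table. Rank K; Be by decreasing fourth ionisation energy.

Consider each +3 ion: K³⁺ is already 2 electrons into the core; Be³⁺ is already 1 electron into the core.
All of these are removing an electron from a noble-gas core or deeper; the smaller core (lower principal quantum number) is held far more tightly, and within a period the higher nuclear charge binds the same core more tightly.
Approximate IE_4 values (kJ/mol): K 5877, Be 21007.
So the fourth ionization energies run K < Be.

Be, K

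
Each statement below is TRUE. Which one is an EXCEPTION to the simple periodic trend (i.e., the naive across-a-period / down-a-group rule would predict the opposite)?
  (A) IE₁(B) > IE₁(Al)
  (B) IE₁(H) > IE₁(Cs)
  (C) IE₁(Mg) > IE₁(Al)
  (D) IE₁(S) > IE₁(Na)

The general trend: IE₁ increases across a period and decreases down a group.
(A) B (period 2, group 13) vs Al (period 3, group 13): the stated order agrees with the simple trend.
(B) H (period 1, group 1) vs Cs (period 6, group 1): the stated order agrees with the simple trend.
(C) Mg (period 3, group 2) vs Al (period 3, group 13): the stated order contradicts the simple trend.
(D) S (period 3, group 16) vs Na (period 3, group 1): the stated order agrees with the simple trend.
The exception is (C): Al's single 3p electron is easier to remove than one from Mg's filled 3s².

(C)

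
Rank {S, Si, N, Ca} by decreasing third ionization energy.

Ca > N > S > Si

The third ionization energy removes an electron from the +2 ion. For each element: S²⁺ still has 4 valence electrons; Si²⁺ still has 2 valence electrons; N²⁺ still has 3 valence electrons; Ca²⁺ is the bare [Ar] core.
Breaking into a closed-shell core is much more expensive than removing a leftover valence electron — Ca has the largest IE_3 here.
Valence configurations: S²⁺ [Ne]3s²3p², Si²⁺ [Ne]3s², N²⁺ [He]2s²2p¹.
The numbers (kJ/mol): S 3357, Si 3232, N 4578, Ca 4912.
So the third ionization energies run Si < S < N < Ca.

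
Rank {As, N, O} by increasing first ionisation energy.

As, O, N

N is in period 2, group 15; O is in period 2, group 16; As is in period 4, group 15.
Removing the outermost electron gets harder across a period and easier down a group.
These span different periods and groups, so the two trends combine.
O > As: both effects reinforce here, so O is clearly the higher of the two.
N > O: this pair runs against the simple trend — see the exception note.
Note the exception: N has a higher first ionization energy than O, contrary to the simple trend — pairing an electron in O's 2p⁴ costs repulsion energy, so O ionizes more easily than half-filled N (2p³).
Approximate values (kJ/mol): N 1402, O 1314, As 947.
So from lowest to highest: As < O < N.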